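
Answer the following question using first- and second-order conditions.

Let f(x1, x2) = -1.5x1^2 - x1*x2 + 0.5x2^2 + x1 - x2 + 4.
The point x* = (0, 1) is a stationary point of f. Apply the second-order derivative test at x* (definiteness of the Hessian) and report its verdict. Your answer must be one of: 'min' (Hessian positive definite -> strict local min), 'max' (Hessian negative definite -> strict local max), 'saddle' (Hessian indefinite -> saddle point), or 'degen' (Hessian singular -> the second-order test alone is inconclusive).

Compute the Hessian H = grad^2 f:
  H = [[-3, -1], [-1, 1]]
Verify stationarity: grad f(x*) = H x* + g = (0, 0).
Eigenvalues of H: -3.2361, 1.2361.
Eigenvalues have mixed signs, so H is indefinite -> x* is a saddle point.

saddle


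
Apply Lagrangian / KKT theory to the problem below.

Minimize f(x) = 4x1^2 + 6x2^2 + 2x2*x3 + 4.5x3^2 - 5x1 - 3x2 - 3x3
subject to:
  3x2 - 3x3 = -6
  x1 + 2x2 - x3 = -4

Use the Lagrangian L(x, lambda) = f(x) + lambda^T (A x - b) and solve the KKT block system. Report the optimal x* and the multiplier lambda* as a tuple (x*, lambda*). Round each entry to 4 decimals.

Form the Lagrangian:
  L(x, lambda) = (1/2) x^T Q x + c^T x + lambda^T (A x - b)
Stationarity (grad_x L = 0): Q x + c + A^T lambda = 0.
Primal feasibility: A x = b.

This gives the KKT block system:
  [ Q   A^T ] [ x     ]   [-c ]
  [ A    0  ] [ lambda ] = [ b ]

Solving the linear system:
  x*      = (-0.8788, -1.1212, 0.8788)
  lambda* = (-3.1212, 12.0303)
  f(x*)   = 17.2576

x* = (-0.8788, -1.1212, 0.8788), lambda* = (-3.1212, 12.0303)


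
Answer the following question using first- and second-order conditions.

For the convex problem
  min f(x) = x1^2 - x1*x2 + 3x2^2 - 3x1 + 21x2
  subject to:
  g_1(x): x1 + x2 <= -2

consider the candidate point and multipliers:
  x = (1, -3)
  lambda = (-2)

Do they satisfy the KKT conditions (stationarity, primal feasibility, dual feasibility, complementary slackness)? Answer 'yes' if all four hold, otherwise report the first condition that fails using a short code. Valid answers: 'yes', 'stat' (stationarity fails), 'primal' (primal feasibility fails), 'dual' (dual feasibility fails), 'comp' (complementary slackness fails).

Gradient of f: grad f(x) = Q x + c = (2, 2)
Constraint values g_i(x) = a_i^T x - b_i:
  g_1((1, -3)) = 0
Stationarity residual: grad f(x) + sum_i lambda_i a_i = (0, 0)
  -> stationarity OK
Primal feasibility (all g_i <= 0): OK
Dual feasibility (all lambda_i >= 0): FAILS
Complementary slackness (lambda_i * g_i(x) = 0 for all i): OK

Verdict: the first failing condition is dual_feasibility -> dual.

dual


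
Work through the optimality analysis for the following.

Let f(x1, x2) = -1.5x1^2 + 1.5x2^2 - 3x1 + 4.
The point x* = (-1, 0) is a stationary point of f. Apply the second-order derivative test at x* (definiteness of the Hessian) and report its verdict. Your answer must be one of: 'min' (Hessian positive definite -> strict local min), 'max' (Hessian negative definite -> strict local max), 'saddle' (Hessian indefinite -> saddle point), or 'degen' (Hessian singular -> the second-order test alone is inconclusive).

Compute the Hessian H = grad^2 f:
  H = [[-3, 0], [0, 3]]
Verify stationarity: grad f(x*) = H x* + g = (0, 0).
Eigenvalues of H: -3, 3.
Eigenvalues have mixed signs, so H is indefinite -> x* is a saddle point.

saddle


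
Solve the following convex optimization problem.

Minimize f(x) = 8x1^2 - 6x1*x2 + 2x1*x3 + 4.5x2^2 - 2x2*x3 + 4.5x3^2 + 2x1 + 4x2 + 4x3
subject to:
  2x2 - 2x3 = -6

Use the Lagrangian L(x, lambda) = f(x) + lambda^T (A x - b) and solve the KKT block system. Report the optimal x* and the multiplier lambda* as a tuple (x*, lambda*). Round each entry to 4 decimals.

Form the Lagrangian:
  L(x, lambda) = (1/2) x^T Q x + c^T x + lambda^T (A x - b)
Stationarity (grad_x L = 0): Q x + c + A^T lambda = 0.
Primal feasibility: A x = b.

This gives the KKT block system:
  [ Q   A^T ] [ x     ]   [-c ]
  [ A    0  ] [ lambda ] = [ b ]

Solving the linear system:
  x*      = (-1.0962, -2.3846, 0.6154)
  lambda* = (6.0577)
  f(x*)   = 13.5385

x* = (-1.0962, -2.3846, 0.6154), lambda* = (6.0577)


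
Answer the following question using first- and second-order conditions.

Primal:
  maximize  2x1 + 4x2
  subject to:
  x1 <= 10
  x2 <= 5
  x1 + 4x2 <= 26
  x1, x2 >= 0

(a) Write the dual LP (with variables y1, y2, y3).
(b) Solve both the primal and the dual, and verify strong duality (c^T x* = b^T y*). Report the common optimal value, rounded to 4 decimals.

The standard primal-dual pair for 'max c^T x s.t. A x <= b, x >= 0' is:
  Dual:  min b^T y  s.t.  A^T y >= c,  y >= 0.

So the dual LP is:
  minimize  10y1 + 5y2 + 26y3
  subject to:
    y1 + y3 >= 2
    y2 + 4y3 >= 4
    y1, y2, y3 >= 0

Solving the primal: x* = (10, 4).
  primal value c^T x* = 36.
Solving the dual: y* = (1, 0, 1).
  dual value b^T y* = 36.
Strong duality: c^T x* = b^T y*. Confirmed.

36


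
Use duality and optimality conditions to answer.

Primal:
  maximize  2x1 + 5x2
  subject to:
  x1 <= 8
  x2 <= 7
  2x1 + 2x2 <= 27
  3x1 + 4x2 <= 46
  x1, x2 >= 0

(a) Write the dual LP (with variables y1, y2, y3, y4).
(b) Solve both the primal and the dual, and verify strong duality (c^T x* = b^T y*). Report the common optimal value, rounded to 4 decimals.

The standard primal-dual pair for 'max c^T x s.t. A x <= b, x >= 0' is:
  Dual:  min b^T y  s.t.  A^T y >= c,  y >= 0.

So the dual LP is:
  minimize  8y1 + 7y2 + 27y3 + 46y4
  subject to:
    y1 + 2y3 + 3y4 >= 2
    y2 + 2y3 + 4y4 >= 5
    y1, y2, y3, y4 >= 0

Solving the primal: x* = (6, 7).
  primal value c^T x* = 47.
Solving the dual: y* = (0, 2.3333, 0, 0.6667).
  dual value b^T y* = 47.
Strong duality: c^T x* = b^T y*. Confirmed.

47


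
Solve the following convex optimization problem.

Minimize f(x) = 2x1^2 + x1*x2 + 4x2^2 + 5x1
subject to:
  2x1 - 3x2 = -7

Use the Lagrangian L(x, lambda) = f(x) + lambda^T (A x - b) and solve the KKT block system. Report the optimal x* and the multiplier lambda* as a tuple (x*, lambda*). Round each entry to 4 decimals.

Form the Lagrangian:
  L(x, lambda) = (1/2) x^T Q x + c^T x + lambda^T (A x - b)
Stationarity (grad_x L = 0): Q x + c + A^T lambda = 0.
Primal feasibility: A x = b.

This gives the KKT block system:
  [ Q   A^T ] [ x     ]   [-c ]
  [ A    0  ] [ lambda ] = [ b ]

Solving the linear system:
  x*      = (-2.225, 0.85)
  lambda* = (1.525)
  f(x*)   = -0.225

x* = (-2.225, 0.85), lambda* = (1.525)


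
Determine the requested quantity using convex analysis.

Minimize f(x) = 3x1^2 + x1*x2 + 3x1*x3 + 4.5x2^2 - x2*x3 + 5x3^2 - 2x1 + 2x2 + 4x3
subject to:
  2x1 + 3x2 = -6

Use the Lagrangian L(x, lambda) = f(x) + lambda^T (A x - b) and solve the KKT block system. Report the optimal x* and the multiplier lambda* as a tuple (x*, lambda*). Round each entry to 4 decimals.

Form the Lagrangian:
  L(x, lambda) = (1/2) x^T Q x + c^T x + lambda^T (A x - b)
Stationarity (grad_x L = 0): Q x + c + A^T lambda = 0.
Primal feasibility: A x = b.

This gives the KKT block system:
  [ Q   A^T ] [ x     ]   [-c ]
  [ A    0  ] [ lambda ] = [ b ]

Solving the linear system:
  x*      = (-0.61, -1.5933, -0.3763)
  lambda* = (4.1912)
  f(x*)   = 10.8376

x* = (-0.61, -1.5933, -0.3763), lambda* = (4.1912)


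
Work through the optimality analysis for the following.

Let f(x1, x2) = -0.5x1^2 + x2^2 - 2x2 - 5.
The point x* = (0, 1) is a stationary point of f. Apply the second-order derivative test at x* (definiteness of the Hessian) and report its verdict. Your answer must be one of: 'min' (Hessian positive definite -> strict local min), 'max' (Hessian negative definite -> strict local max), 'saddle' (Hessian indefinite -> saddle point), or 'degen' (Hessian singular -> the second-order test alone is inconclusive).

Compute the Hessian H = grad^2 f:
  H = [[-1, 0], [0, 2]]
Verify stationarity: grad f(x*) = H x* + g = (0, 0).
Eigenvalues of H: -1, 2.
Eigenvalues have mixed signs, so H is indefinite -> x* is a saddle point.

saddle


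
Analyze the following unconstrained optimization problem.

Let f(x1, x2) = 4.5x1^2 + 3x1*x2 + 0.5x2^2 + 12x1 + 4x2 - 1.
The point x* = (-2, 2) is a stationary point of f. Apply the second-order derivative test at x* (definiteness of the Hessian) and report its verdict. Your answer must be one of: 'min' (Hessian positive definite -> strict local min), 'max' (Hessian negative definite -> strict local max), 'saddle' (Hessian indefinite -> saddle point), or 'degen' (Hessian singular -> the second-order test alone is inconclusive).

Compute the Hessian H = grad^2 f:
  H = [[9, 3], [3, 1]]
Verify stationarity: grad f(x*) = H x* + g = (0, 0).
Eigenvalues of H: 0, 10.
H has a zero eigenvalue (singular; positive semidefinite but not definite), so H is neither positive definite, negative definite, nor indefinite. The second-order test alone is inconclusive -> degen.
(Indeed, f is constant along the null direction of H through x*, so x* is not a strict local extremum.)

degen


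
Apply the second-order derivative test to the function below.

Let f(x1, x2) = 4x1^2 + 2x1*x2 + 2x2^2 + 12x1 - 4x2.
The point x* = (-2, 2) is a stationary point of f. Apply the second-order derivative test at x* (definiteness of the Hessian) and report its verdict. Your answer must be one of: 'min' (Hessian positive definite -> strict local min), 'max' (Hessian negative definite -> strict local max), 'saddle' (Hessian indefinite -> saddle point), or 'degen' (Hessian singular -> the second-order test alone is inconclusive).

Compute the Hessian H = grad^2 f:
  H = [[8, 2], [2, 4]]
Verify stationarity: grad f(x*) = H x* + g = (0, 0).
Eigenvalues of H: 3.1716, 8.8284.
Both eigenvalues > 0, so H is positive definite -> x* is a strict local min.

min


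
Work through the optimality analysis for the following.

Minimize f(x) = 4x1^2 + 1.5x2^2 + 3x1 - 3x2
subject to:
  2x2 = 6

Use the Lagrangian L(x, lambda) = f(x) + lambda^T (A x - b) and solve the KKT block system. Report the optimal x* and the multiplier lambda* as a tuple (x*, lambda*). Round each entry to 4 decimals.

Form the Lagrangian:
  L(x, lambda) = (1/2) x^T Q x + c^T x + lambda^T (A x - b)
Stationarity (grad_x L = 0): Q x + c + A^T lambda = 0.
Primal feasibility: A x = b.

This gives the KKT block system:
  [ Q   A^T ] [ x     ]   [-c ]
  [ A    0  ] [ lambda ] = [ b ]

Solving the linear system:
  x*      = (-0.375, 3)
  lambda* = (-3)
  f(x*)   = 3.9375

x* = (-0.375, 3), lambda* = (-3)


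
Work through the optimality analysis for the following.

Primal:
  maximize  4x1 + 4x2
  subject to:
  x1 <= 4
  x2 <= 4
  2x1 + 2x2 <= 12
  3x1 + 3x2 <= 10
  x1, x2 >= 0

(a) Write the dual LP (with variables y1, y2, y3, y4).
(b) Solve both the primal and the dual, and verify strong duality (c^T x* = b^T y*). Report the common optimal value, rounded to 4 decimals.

The standard primal-dual pair for 'max c^T x s.t. A x <= b, x >= 0' is:
  Dual:  min b^T y  s.t.  A^T y >= c,  y >= 0.

So the dual LP is:
  minimize  4y1 + 4y2 + 12y3 + 10y4
  subject to:
    y1 + 2y3 + 3y4 >= 4
    y2 + 2y3 + 3y4 >= 4
    y1, y2, y3, y4 >= 0

Solving the primal: x* = (3.3333, 0).
  primal value c^T x* = 13.3333.
Solving the dual: y* = (0, 0, 0, 1.3333).
  dual value b^T y* = 13.3333.
Strong duality: c^T x* = b^T y*. Confirmed.

13.3333


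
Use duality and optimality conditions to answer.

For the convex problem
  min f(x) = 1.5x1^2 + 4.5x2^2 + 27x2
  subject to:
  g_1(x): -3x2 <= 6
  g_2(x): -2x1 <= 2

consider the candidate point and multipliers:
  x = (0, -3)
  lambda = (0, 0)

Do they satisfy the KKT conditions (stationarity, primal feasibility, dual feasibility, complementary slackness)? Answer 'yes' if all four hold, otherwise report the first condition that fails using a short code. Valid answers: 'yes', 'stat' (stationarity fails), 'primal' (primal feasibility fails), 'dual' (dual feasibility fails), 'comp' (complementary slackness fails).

Gradient of f: grad f(x) = Q x + c = (0, 0)
Constraint values g_i(x) = a_i^T x - b_i:
  g_1((0, -3)) = 3
  g_2((0, -3)) = -2
Stationarity residual: grad f(x) + sum_i lambda_i a_i = (0, 0)
  -> stationarity OK
Primal feasibility (all g_i <= 0): FAILS
Dual feasibility (all lambda_i >= 0): OK
Complementary slackness (lambda_i * g_i(x) = 0 for all i): OK

Verdict: the first failing condition is primal_feasibility -> primal.

primal


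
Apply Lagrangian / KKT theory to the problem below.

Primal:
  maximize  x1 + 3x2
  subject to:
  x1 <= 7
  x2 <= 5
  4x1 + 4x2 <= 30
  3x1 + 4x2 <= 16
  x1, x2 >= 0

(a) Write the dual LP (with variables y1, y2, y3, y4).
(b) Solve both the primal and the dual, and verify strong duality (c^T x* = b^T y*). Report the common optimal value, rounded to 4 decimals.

The standard primal-dual pair for 'max c^T x s.t. A x <= b, x >= 0' is:
  Dual:  min b^T y  s.t.  A^T y >= c,  y >= 0.

So the dual LP is:
  minimize  7y1 + 5y2 + 30y3 + 16y4
  subject to:
    y1 + 4y3 + 3y4 >= 1
    y2 + 4y3 + 4y4 >= 3
    y1, y2, y3, y4 >= 0

Solving the primal: x* = (0, 4).
  primal value c^T x* = 12.
Solving the dual: y* = (0, 0, 0, 0.75).
  dual value b^T y* = 12.
Strong duality: c^T x* = b^T y*. Confirmed.

12


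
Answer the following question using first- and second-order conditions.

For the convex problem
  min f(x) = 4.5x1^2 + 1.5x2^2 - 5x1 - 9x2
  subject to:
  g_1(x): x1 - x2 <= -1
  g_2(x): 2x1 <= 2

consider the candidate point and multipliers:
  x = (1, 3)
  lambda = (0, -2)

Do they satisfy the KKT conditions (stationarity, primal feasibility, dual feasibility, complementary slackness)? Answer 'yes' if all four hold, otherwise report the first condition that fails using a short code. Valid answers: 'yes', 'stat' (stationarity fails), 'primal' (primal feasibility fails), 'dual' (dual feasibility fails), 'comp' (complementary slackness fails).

Gradient of f: grad f(x) = Q x + c = (4, 0)
Constraint values g_i(x) = a_i^T x - b_i:
  g_1((1, 3)) = -1
  g_2((1, 3)) = 0
Stationarity residual: grad f(x) + sum_i lambda_i a_i = (0, 0)
  -> stationarity OK
Primal feasibility (all g_i <= 0): OK
Dual feasibility (all lambda_i >= 0): FAILS
Complementary slackness (lambda_i * g_i(x) = 0 for all i): OK

Verdict: the first failing condition is dual_feasibility -> dual.

dual


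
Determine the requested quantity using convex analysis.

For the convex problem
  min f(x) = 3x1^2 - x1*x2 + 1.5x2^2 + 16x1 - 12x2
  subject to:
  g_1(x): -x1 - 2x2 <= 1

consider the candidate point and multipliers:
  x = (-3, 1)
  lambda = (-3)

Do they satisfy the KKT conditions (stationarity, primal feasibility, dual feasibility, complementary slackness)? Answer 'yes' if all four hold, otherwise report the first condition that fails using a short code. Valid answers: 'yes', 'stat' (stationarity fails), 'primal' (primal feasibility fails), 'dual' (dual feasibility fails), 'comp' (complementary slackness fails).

Gradient of f: grad f(x) = Q x + c = (-3, -6)
Constraint values g_i(x) = a_i^T x - b_i:
  g_1((-3, 1)) = 0
Stationarity residual: grad f(x) + sum_i lambda_i a_i = (0, 0)
  -> stationarity OK
Primal feasibility (all g_i <= 0): OK
Dual feasibility (all lambda_i >= 0): FAILS
Complementary slackness (lambda_i * g_i(x) = 0 for all i): OK

Verdict: the first failing condition is dual_feasibility -> dual.

dual


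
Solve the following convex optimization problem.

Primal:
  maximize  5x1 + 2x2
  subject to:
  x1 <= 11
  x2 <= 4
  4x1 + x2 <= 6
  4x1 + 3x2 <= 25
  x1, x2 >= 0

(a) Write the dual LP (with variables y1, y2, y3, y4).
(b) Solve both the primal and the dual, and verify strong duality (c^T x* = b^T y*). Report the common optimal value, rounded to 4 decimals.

The standard primal-dual pair for 'max c^T x s.t. A x <= b, x >= 0' is:
  Dual:  min b^T y  s.t.  A^T y >= c,  y >= 0.

So the dual LP is:
  minimize  11y1 + 4y2 + 6y3 + 25y4
  subject to:
    y1 + 4y3 + 4y4 >= 5
    y2 + y3 + 3y4 >= 2
    y1, y2, y3, y4 >= 0

Solving the primal: x* = (0.5, 4).
  primal value c^T x* = 10.5.
Solving the dual: y* = (0, 0.75, 1.25, 0).
  dual value b^T y* = 10.5.
Strong duality: c^T x* = b^T y*. Confirmed.

10.5


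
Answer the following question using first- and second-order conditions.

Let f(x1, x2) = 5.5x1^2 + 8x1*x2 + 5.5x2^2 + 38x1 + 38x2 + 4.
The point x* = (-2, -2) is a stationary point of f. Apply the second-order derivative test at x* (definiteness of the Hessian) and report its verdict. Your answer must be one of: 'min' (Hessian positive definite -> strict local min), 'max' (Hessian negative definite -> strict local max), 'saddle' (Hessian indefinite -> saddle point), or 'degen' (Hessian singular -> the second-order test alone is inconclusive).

Compute the Hessian H = grad^2 f:
  H = [[11, 8], [8, 11]]
Verify stationarity: grad f(x*) = H x* + g = (0, 0).
Eigenvalues of H: 3, 19.
Both eigenvalues > 0, so H is positive definite -> x* is a strict local min.

min


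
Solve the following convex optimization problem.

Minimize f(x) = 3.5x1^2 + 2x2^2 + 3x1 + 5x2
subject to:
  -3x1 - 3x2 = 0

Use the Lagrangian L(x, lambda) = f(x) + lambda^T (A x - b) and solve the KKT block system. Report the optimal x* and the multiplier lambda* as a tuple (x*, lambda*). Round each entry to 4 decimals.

Form the Lagrangian:
  L(x, lambda) = (1/2) x^T Q x + c^T x + lambda^T (A x - b)
Stationarity (grad_x L = 0): Q x + c + A^T lambda = 0.
Primal feasibility: A x = b.

This gives the KKT block system:
  [ Q   A^T ] [ x     ]   [-c ]
  [ A    0  ] [ lambda ] = [ b ]

Solving the linear system:
  x*      = (0.1818, -0.1818)
  lambda* = (1.4242)
  f(x*)   = -0.1818

x* = (0.1818, -0.1818), lambda* = (1.4242)


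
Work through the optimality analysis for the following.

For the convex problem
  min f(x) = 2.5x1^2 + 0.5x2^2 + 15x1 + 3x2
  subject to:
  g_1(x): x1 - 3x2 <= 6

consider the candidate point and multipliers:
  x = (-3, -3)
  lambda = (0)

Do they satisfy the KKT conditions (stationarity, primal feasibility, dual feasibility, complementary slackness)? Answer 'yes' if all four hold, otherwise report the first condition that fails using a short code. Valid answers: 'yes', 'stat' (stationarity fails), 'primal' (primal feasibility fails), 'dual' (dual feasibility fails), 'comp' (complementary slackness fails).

Gradient of f: grad f(x) = Q x + c = (0, 0)
Constraint values g_i(x) = a_i^T x - b_i:
  g_1((-3, -3)) = 0
Stationarity residual: grad f(x) + sum_i lambda_i a_i = (0, 0)
  -> stationarity OK
Primal feasibility (all g_i <= 0): OK
Dual feasibility (all lambda_i >= 0): OK
Complementary slackness (lambda_i * g_i(x) = 0 for all i): OK

Verdict: yes, KKT holds.

yes


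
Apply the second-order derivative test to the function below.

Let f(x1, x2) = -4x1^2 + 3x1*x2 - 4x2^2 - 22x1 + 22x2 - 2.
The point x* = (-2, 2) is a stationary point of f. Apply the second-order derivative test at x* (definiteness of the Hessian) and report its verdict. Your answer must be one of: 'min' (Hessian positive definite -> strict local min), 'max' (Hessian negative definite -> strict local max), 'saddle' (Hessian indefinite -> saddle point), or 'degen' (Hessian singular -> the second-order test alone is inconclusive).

Compute the Hessian H = grad^2 f:
  H = [[-8, 3], [3, -8]]
Verify stationarity: grad f(x*) = H x* + g = (0, 0).
Eigenvalues of H: -11, -5.
Both eigenvalues < 0, so H is negative definite -> x* is a strict local max.

max


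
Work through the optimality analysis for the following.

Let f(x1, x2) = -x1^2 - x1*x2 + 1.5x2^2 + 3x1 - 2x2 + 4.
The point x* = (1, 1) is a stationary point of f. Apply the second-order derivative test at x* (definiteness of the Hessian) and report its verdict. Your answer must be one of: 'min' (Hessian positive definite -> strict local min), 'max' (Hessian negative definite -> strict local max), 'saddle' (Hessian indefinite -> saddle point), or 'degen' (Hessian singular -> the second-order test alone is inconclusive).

Compute the Hessian H = grad^2 f:
  H = [[-2, -1], [-1, 3]]
Verify stationarity: grad f(x*) = H x* + g = (0, 0).
Eigenvalues of H: -2.1926, 3.1926.
Eigenvalues have mixed signs, so H is indefinite -> x* is a saddle point.

saddle


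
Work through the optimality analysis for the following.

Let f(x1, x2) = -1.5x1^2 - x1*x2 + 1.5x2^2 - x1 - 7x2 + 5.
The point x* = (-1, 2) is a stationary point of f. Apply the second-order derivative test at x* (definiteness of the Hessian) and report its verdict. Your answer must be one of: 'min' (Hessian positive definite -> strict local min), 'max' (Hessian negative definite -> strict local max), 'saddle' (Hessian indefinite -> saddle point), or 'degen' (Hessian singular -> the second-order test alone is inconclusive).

Compute the Hessian H = grad^2 f:
  H = [[-3, -1], [-1, 3]]
Verify stationarity: grad f(x*) = H x* + g = (0, 0).
Eigenvalues of H: -3.1623, 3.1623.
Eigenvalues have mixed signs, so H is indefinite -> x* is a saddle point.

saddle


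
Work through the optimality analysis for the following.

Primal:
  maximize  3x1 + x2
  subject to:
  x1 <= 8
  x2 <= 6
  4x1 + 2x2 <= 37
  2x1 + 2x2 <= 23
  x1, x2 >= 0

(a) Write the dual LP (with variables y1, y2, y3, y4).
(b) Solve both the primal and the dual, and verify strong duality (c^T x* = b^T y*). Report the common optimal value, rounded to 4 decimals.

The standard primal-dual pair for 'max c^T x s.t. A x <= b, x >= 0' is:
  Dual:  min b^T y  s.t.  A^T y >= c,  y >= 0.

So the dual LP is:
  minimize  8y1 + 6y2 + 37y3 + 23y4
  subject to:
    y1 + 4y3 + 2y4 >= 3
    y2 + 2y3 + 2y4 >= 1
    y1, y2, y3, y4 >= 0

Solving the primal: x* = (8, 2.5).
  primal value c^T x* = 26.5.
Solving the dual: y* = (1, 0, 0.5, 0).
  dual value b^T y* = 26.5.
Strong duality: c^T x* = b^T y*. Confirmed.

26.5


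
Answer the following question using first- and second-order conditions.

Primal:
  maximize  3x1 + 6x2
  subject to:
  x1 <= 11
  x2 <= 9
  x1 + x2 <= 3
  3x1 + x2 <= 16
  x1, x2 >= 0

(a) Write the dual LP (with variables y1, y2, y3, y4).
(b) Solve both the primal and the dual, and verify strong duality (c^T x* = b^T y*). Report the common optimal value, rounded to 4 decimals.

The standard primal-dual pair for 'max c^T x s.t. A x <= b, x >= 0' is:
  Dual:  min b^T y  s.t.  A^T y >= c,  y >= 0.

So the dual LP is:
  minimize  11y1 + 9y2 + 3y3 + 16y4
  subject to:
    y1 + y3 + 3y4 >= 3
    y2 + y3 + y4 >= 6
    y1, y2, y3, y4 >= 0

Solving the primal: x* = (0, 3).
  primal value c^T x* = 18.
Solving the dual: y* = (0, 0, 6, 0).
  dual value b^T y* = 18.
Strong duality: c^T x* = b^T y*. Confirmed.

18


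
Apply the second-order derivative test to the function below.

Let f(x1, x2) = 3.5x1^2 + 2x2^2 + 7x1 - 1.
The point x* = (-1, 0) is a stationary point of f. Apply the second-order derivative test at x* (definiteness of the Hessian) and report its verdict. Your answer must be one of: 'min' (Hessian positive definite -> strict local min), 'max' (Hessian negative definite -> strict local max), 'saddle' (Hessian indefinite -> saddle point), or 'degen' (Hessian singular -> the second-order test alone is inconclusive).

Compute the Hessian H = grad^2 f:
  H = [[7, 0], [0, 4]]
Verify stationarity: grad f(x*) = H x* + g = (0, 0).
Eigenvalues of H: 4, 7.
Both eigenvalues > 0, so H is positive definite -> x* is a strict local min.

min


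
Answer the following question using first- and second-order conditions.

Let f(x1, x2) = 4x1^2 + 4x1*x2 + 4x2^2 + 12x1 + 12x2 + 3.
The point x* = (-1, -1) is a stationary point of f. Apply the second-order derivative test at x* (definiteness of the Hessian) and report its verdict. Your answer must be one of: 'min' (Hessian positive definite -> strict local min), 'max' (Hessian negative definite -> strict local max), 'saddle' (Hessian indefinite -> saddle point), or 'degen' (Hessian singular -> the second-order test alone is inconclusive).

Compute the Hessian H = grad^2 f:
  H = [[8, 4], [4, 8]]
Verify stationarity: grad f(x*) = H x* + g = (0, 0).
Eigenvalues of H: 4, 12.
Both eigenvalues > 0, so H is positive definite -> x* is a strict local min.

min


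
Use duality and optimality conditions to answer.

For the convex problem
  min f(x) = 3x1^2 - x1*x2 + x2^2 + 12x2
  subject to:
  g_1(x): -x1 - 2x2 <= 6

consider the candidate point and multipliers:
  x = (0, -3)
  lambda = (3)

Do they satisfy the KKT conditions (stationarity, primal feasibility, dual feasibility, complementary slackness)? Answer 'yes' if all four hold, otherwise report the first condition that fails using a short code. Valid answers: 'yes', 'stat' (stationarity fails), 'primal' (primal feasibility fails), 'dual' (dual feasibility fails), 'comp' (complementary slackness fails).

Gradient of f: grad f(x) = Q x + c = (3, 6)
Constraint values g_i(x) = a_i^T x - b_i:
  g_1((0, -3)) = 0
Stationarity residual: grad f(x) + sum_i lambda_i a_i = (0, 0)
  -> stationarity OK
Primal feasibility (all g_i <= 0): OK
Dual feasibility (all lambda_i >= 0): OK
Complementary slackness (lambda_i * g_i(x) = 0 for all i): OK

Verdict: yes, KKT holds.

yes


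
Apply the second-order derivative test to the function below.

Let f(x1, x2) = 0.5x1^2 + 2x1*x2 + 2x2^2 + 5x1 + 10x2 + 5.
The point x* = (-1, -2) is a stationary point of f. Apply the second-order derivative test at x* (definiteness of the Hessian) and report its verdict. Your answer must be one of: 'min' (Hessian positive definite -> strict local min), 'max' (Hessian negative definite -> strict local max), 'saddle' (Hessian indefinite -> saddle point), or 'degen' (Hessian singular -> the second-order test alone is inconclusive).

Compute the Hessian H = grad^2 f:
  H = [[1, 2], [2, 4]]
Verify stationarity: grad f(x*) = H x* + g = (0, 0).
Eigenvalues of H: 0, 5.
H has a zero eigenvalue (singular; positive semidefinite but not definite), so H is neither positive definite, negative definite, nor indefinite. The second-order test alone is inconclusive -> degen.
(Indeed, f is constant along the null direction of H through x*, so x* is not a strict local extremum.)

degen


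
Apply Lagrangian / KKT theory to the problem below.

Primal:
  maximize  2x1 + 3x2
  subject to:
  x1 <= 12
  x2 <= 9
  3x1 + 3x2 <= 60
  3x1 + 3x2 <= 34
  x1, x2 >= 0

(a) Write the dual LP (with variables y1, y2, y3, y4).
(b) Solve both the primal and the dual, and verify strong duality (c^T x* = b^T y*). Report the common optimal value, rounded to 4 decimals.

The standard primal-dual pair for 'max c^T x s.t. A x <= b, x >= 0' is:
  Dual:  min b^T y  s.t.  A^T y >= c,  y >= 0.

So the dual LP is:
  minimize  12y1 + 9y2 + 60y3 + 34y4
  subject to:
    y1 + 3y3 + 3y4 >= 2
    y2 + 3y3 + 3y4 >= 3
    y1, y2, y3, y4 >= 0

Solving the primal: x* = (2.3333, 9).
  primal value c^T x* = 31.6667.
Solving the dual: y* = (0, 1, 0, 0.6667).
  dual value b^T y* = 31.6667.
Strong duality: c^T x* = b^T y*. Confirmed.

31.6667


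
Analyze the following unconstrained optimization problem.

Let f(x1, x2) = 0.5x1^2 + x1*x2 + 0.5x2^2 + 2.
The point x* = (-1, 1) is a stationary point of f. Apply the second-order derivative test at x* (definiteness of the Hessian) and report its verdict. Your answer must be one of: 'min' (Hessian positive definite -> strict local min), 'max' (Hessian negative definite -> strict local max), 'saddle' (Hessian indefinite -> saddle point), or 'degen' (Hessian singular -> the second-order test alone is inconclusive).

Compute the Hessian H = grad^2 f:
  H = [[1, 1], [1, 1]]
Verify stationarity: grad f(x*) = H x* + g = (0, 0).
Eigenvalues of H: 0, 2.
H has a zero eigenvalue (singular; positive semidefinite but not definite), so H is neither positive definite, negative definite, nor indefinite. The second-order test alone is inconclusive -> degen.
(Indeed, f is constant along the null direction of H through x*, so x* is not a strict local extremum.)

degen


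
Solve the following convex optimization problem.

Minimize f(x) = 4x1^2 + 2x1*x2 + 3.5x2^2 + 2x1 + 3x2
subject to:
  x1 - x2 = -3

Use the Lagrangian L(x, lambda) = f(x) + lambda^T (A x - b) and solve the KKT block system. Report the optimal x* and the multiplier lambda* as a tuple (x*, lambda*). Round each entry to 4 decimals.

Form the Lagrangian:
  L(x, lambda) = (1/2) x^T Q x + c^T x + lambda^T (A x - b)
Stationarity (grad_x L = 0): Q x + c + A^T lambda = 0.
Primal feasibility: A x = b.

This gives the KKT block system:
  [ Q   A^T ] [ x     ]   [-c ]
  [ A    0  ] [ lambda ] = [ b ]

Solving the linear system:
  x*      = (-1.6842, 1.3158)
  lambda* = (8.8421)
  f(x*)   = 13.5526

x* = (-1.6842, 1.3158), lambda* = (8.8421)


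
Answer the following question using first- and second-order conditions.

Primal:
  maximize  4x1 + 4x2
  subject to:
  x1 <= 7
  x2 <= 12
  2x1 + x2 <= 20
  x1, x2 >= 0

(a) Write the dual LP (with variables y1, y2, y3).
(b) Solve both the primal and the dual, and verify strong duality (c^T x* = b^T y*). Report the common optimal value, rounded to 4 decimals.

The standard primal-dual pair for 'max c^T x s.t. A x <= b, x >= 0' is:
  Dual:  min b^T y  s.t.  A^T y >= c,  y >= 0.

So the dual LP is:
  minimize  7y1 + 12y2 + 20y3
  subject to:
    y1 + 2y3 >= 4
    y2 + y3 >= 4
    y1, y2, y3 >= 0

Solving the primal: x* = (4, 12).
  primal value c^T x* = 64.
Solving the dual: y* = (0, 2, 2).
  dual value b^T y* = 64.
Strong duality: c^T x* = b^T y*. Confirmed.

64


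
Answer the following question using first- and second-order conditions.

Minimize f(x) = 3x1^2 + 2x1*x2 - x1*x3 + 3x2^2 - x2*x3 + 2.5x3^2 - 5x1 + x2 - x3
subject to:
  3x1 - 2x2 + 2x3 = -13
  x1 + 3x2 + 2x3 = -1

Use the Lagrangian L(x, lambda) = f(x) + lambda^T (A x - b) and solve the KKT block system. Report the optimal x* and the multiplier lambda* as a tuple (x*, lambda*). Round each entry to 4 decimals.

Form the Lagrangian:
  L(x, lambda) = (1/2) x^T Q x + c^T x + lambda^T (A x - b)
Stationarity (grad_x L = 0): Q x + c + A^T lambda = 0.
Primal feasibility: A x = b.

This gives the KKT block system:
  [ Q   A^T ] [ x     ]   [-c ]
  [ A    0  ] [ lambda ] = [ b ]

Solving the linear system:
  x*      = (-2.1475, 1.541, -1.7377)
  lambda* = (4.2623, 0.2787)
  f(x*)   = 34.8525

x* = (-2.1475, 1.541, -1.7377), lambda* = (4.2623, 0.2787)


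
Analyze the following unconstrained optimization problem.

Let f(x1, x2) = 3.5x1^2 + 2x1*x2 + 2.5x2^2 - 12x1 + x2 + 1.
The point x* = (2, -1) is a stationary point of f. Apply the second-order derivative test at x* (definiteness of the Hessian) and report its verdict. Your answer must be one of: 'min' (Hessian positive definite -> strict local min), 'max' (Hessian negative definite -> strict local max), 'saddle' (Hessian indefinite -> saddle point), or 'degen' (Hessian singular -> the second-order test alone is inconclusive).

Compute the Hessian H = grad^2 f:
  H = [[7, 2], [2, 5]]
Verify stationarity: grad f(x*) = H x* + g = (0, 0).
Eigenvalues of H: 3.7639, 8.2361.
Both eigenvalues > 0, so H is positive definite -> x* is a strict local min.

min


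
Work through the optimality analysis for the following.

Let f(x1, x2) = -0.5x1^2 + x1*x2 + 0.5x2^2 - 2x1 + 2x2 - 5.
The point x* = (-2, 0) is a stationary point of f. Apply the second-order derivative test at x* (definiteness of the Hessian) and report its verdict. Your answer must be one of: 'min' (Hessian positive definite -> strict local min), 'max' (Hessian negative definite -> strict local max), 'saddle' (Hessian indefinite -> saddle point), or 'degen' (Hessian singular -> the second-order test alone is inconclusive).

Compute the Hessian H = grad^2 f:
  H = [[-1, 1], [1, 1]]
Verify stationarity: grad f(x*) = H x* + g = (0, 0).
Eigenvalues of H: -1.4142, 1.4142.
Eigenvalues have mixed signs, so H is indefinite -> x* is a saddle point.

saddle


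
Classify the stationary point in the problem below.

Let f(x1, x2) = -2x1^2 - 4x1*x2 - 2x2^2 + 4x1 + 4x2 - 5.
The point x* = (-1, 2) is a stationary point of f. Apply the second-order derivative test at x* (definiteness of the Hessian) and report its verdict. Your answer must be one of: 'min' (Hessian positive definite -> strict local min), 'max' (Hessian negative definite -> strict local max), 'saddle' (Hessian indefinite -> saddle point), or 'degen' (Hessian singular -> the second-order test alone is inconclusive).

Compute the Hessian H = grad^2 f:
  H = [[-4, -4], [-4, -4]]
Verify stationarity: grad f(x*) = H x* + g = (0, 0).
Eigenvalues of H: -8, 0.
H has a zero eigenvalue (singular; negative semidefinite but not definite), so H is neither positive definite, negative definite, nor indefinite. The second-order test alone is inconclusive -> degen.
(Indeed, f is constant along the null direction of H through x*, so x* is not a strict local extremum.)

degen


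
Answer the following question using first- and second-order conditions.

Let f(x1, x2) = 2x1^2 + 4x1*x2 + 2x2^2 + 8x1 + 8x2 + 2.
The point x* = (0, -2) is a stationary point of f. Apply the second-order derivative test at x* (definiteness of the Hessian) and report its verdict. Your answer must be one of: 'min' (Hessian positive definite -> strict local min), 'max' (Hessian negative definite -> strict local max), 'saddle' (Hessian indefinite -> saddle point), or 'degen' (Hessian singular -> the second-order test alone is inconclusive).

Compute the Hessian H = grad^2 f:
  H = [[4, 4], [4, 4]]
Verify stationarity: grad f(x*) = H x* + g = (0, 0).
Eigenvalues of H: 0, 8.
H has a zero eigenvalue (singular; positive semidefinite but not definite), so H is neither positive definite, negative definite, nor indefinite. The second-order test alone is inconclusive -> degen.
(Indeed, f is constant along the null direction of H through x*, so x* is not a strict local extremum.)

degen


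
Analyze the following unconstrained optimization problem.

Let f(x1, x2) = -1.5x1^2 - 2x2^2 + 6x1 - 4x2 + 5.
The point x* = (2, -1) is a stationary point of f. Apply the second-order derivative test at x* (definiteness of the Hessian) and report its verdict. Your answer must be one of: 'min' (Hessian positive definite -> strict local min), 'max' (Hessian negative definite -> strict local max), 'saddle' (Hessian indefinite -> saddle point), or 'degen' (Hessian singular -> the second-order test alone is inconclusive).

Compute the Hessian H = grad^2 f:
  H = [[-3, 0], [0, -4]]
Verify stationarity: grad f(x*) = H x* + g = (0, 0).
Eigenvalues of H: -4, -3.
Both eigenvalues < 0, so H is negative definite -> x* is a strict local max.

max


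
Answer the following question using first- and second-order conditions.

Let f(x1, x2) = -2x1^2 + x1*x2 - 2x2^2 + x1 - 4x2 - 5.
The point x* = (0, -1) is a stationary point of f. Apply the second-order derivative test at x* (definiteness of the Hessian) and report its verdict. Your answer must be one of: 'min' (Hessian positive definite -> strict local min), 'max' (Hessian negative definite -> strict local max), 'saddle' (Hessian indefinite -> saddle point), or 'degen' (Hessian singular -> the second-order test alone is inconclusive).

Compute the Hessian H = grad^2 f:
  H = [[-4, 1], [1, -4]]
Verify stationarity: grad f(x*) = H x* + g = (0, 0).
Eigenvalues of H: -5, -3.
Both eigenvalues < 0, so H is negative definite -> x* is a strict local max.

max


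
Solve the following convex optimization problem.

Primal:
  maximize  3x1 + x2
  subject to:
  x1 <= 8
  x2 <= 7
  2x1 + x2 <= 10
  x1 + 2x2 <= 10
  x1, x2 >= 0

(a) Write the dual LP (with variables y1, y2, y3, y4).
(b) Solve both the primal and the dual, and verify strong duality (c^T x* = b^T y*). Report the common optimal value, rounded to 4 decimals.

The standard primal-dual pair for 'max c^T x s.t. A x <= b, x >= 0' is:
  Dual:  min b^T y  s.t.  A^T y >= c,  y >= 0.

So the dual LP is:
  minimize  8y1 + 7y2 + 10y3 + 10y4
  subject to:
    y1 + 2y3 + y4 >= 3
    y2 + y3 + 2y4 >= 1
    y1, y2, y3, y4 >= 0

Solving the primal: x* = (5, 0).
  primal value c^T x* = 15.
Solving the dual: y* = (0, 0, 1.5, 0).
  dual value b^T y* = 15.
Strong duality: c^T x* = b^T y*. Confirmed.

15


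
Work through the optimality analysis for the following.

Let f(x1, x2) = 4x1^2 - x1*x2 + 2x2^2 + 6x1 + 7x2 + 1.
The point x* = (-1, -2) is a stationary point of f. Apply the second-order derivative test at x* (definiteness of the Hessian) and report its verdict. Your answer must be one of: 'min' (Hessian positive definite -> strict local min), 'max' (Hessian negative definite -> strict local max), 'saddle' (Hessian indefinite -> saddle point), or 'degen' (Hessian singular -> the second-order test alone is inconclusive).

Compute the Hessian H = grad^2 f:
  H = [[8, -1], [-1, 4]]
Verify stationarity: grad f(x*) = H x* + g = (0, 0).
Eigenvalues of H: 3.7639, 8.2361.
Both eigenvalues > 0, so H is positive definite -> x* is a strict local min.

min


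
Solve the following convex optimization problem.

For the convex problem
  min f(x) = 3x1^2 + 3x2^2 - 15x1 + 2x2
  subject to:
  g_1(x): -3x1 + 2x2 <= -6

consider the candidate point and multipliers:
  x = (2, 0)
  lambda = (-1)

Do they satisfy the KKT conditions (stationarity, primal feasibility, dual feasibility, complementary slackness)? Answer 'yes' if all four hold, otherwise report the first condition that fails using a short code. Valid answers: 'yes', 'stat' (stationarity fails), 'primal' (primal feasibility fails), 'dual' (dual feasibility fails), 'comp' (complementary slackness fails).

Gradient of f: grad f(x) = Q x + c = (-3, 2)
Constraint values g_i(x) = a_i^T x - b_i:
  g_1((2, 0)) = 0
Stationarity residual: grad f(x) + sum_i lambda_i a_i = (0, 0)
  -> stationarity OK
Primal feasibility (all g_i <= 0): OK
Dual feasibility (all lambda_i >= 0): FAILS
Complementary slackness (lambda_i * g_i(x) = 0 for all i): OK

Verdict: the first failing condition is dual_feasibility -> dual.

dual


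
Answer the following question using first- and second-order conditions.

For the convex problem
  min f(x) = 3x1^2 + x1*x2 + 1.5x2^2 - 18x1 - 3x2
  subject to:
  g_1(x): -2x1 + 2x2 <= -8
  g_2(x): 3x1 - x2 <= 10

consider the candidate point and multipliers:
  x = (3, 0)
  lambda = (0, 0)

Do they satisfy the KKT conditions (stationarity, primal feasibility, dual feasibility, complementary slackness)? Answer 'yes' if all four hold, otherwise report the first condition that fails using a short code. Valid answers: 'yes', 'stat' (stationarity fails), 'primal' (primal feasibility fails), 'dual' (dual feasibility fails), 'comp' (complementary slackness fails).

Gradient of f: grad f(x) = Q x + c = (0, 0)
Constraint values g_i(x) = a_i^T x - b_i:
  g_1((3, 0)) = 2
  g_2((3, 0)) = -1
Stationarity residual: grad f(x) + sum_i lambda_i a_i = (0, 0)
  -> stationarity OK
Primal feasibility (all g_i <= 0): FAILS
Dual feasibility (all lambda_i >= 0): OK
Complementary slackness (lambda_i * g_i(x) = 0 for all i): OK

Verdict: the first failing condition is primal_feasibility -> primal.

primal


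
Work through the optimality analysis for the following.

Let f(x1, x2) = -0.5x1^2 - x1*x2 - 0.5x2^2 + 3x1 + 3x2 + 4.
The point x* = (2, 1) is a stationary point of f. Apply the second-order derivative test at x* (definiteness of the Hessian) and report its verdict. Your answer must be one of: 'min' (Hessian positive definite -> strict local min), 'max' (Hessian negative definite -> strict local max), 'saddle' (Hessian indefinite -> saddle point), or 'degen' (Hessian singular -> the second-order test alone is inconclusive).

Compute the Hessian H = grad^2 f:
  H = [[-1, -1], [-1, -1]]
Verify stationarity: grad f(x*) = H x* + g = (0, 0).
Eigenvalues of H: -2, 0.
H has a zero eigenvalue (singular; negative semidefinite but not definite), so H is neither positive definite, negative definite, nor indefinite. The second-order test alone is inconclusive -> degen.
(Indeed, f is constant along the null direction of H through x*, so x* is not a strict local extremum.)

degen


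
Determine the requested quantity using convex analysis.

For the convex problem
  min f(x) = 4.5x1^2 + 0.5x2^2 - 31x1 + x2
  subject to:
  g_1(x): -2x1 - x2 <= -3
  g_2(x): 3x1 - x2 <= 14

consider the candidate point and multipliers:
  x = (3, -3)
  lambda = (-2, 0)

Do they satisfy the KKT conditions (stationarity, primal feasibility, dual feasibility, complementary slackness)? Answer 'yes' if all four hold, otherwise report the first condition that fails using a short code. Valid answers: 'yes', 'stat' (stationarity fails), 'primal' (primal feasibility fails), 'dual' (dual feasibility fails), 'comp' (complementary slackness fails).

Gradient of f: grad f(x) = Q x + c = (-4, -2)
Constraint values g_i(x) = a_i^T x - b_i:
  g_1((3, -3)) = 0
  g_2((3, -3)) = -2
Stationarity residual: grad f(x) + sum_i lambda_i a_i = (0, 0)
  -> stationarity OK
Primal feasibility (all g_i <= 0): OK
Dual feasibility (all lambda_i >= 0): FAILS
Complementary slackness (lambda_i * g_i(x) = 0 for all i): OK

Verdict: the first failing condition is dual_feasibility -> dual.

dual
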